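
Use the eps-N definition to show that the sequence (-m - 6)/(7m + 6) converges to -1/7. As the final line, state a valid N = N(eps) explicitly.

N = (36/49)/eps

Fix eps > 0. For m ≥ 1, |(-m - 6)/(7m + 6) + 1/7| = |-36|/(7(7m + 6)) = 36/(7(7m + 6)).
Since 7m + 6 ≥ 7m for m ≥ 1, this is ≤ 36/(7·7m) = (36/49)/m.
So |(-m - 6)/(7m + 6) + 1/7| < eps whenever m > (36/49)/eps.
Take N = (36/49)/eps. If m > N then |(-m - 6)/(7m + 6) + 1/7| ≤ (36/49)/m < eps.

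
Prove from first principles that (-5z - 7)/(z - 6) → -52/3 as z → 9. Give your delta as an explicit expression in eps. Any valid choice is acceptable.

delta = min(3/2, (9/74)eps)

Let eps > 0. We want delta > 0 with 0 < |z − 9| < delta ⇒ |(-5z - 7)/(z - 6) + 52/3| < eps.
Combining over a common denominator, (-5z - 7)/(z - 6) + 52/3 = [(-5z - 7)·3 − (-52)·(z - 6)] / [3·(z - 6)] = 37(z − 9) / (3(z - 6)).
So |(-5z - 7)/(z - 6) + 52/3| = 37|z − 9| / (3·|z − 6|).
Require delta ≤ 3/2, so |z − 6| ≥ |3| − |z − 9| > 3 − 3/2 = 3/2.
Hence |(-5z - 7)/(z - 6) + 52/3| < 37|z − 9|/(3·(3/2)) = (74/9)|z − 9|, which is < eps once |z − 9| < (9/74)eps.
Take delta = min(3/2, (9/74)eps). Then 0 < |z − 9| < delta forces both bounds, so |(-5z - 7)/(z - 6) + 52/3| < eps.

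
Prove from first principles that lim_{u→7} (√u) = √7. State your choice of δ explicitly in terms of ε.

Suppose ε > 0. We want δ > 0 such that 0 < |u − 7| < δ implies |√u − √7| < ε.
Multiplying by the conjugate, |√u − √7| = |u − 7|/(√u + √7).
Restrict δ ≤ 7 so that |u − 7| < 7 forces u > 0, and then √u + √7 > √7.
Hence |√u − √7| < |u − 7|/√7, which is < ε once |u − 7| < √7·ε.
Take δ = min(7, √7·ε). If 0 < |u − 7| < δ then u > 0 and |√u − √7| < |u − 7|/√7 < ε.

δ = min(7, √7·ε)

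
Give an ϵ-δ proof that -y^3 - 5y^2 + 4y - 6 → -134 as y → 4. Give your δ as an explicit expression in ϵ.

δ = min(1, ϵ/102)

Let ϵ > 0 be given. We want δ > 0 such that 0 < |y − 4| < δ implies |(-y^3 - 5y^2 + 4y - 6) + 134| < ϵ.
(-y^3 - 5y^2 + 4y - 6) + 134 = -y^3 - 5y^2 + 4y + 128 = (y − 4)(-y^2 - 9y - 32).
So |(-y^3 - 5y^2 + 4y - 6) + 134| = |y − 4|·|-y^2 - 9y - 32|.
Require δ ≤ 1. Then |y − 4| < 1 gives |y| < 5, and by the triangle inequality |-y^2 - 9y - 32| ≤ 5^2 + 9·5 + 32 = 102.
Hence |(-y^3 - 5y^2 + 4y - 6) + 134| ≤ 102|y − 4| < ϵ provided |y − 4| < ϵ/102.
Take δ = min(1, ϵ/102). Then 0 < |y − 4| < δ gives both |y − 4| < 1 and |y − 4| < ϵ/102, so |(-y^3 - 5y^2 + 4y - 6) + 134| < ϵ.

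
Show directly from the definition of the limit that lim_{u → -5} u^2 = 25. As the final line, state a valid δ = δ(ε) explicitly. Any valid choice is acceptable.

δ = min(1, ε/11)

Let ε > 0. We seek δ > 0 with 0 < |u + 5| < δ ⇒ |u^2 − 25| < ε.
Factor: u^2 − 25 = (u + 5)(u - 5), so |u^2 − 25| = |u + 5|·|u - 5|.
Restrict δ ≤ 1. Then |u + 5| < 1 gives |u| < 6, so by the triangle inequality |u - 5| ≤ 6 + 5 = 11.
Hence |u^2 − 25| ≤ 11|u + 5|, which is < ε once |u + 5| < ε/11.
Take δ = min(1, ε/11). If 0 < |u + 5| < δ then both bounds hold and |u^2 − 25| ≤ 11|u + 5| < 11·(ε/11) = ε.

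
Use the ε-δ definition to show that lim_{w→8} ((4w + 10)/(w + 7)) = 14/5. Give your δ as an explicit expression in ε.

δ = min(15/2, (25/4)ε)

Fix ε > 0. We want δ > 0 with 0 < |w − 8| < δ ⇒ |(4w + 10)/(w + 7) − (14/5)| < ε.
Combining over a common denominator, (4w + 10)/(w + 7) − (14/5) = [(4w + 10)·15 − 42·(w + 7)] / [15·(w + 7)] = 18(w − 8) / (15(w + 7)).
So |(4w + 10)/(w + 7) − (14/5)| = 18|w − 8| / (15·|w + 7|).
Restrict δ ≤ 15/2. Then |w − 8| < 15/2 gives |w + 7| = |(w − 8) + 15| ≥ 15 − 15/2 = 15/2.
Hence |(4w + 10)/(w + 7) − (14/5)| < 18|w − 8|/(15·(15/2)) = (4/25)|w − 8|, which is < ε once |w − 8| < (25/4)ε.
Take δ = min(15/2, (25/4)ε). Then 0 < |w − 8| < δ forces both bounds, so |(4w + 10)/(w + 7) − (14/5)| < ε.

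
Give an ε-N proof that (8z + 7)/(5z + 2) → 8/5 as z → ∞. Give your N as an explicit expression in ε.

Let ε > 0 be given. We seek N > 0 such that z > N implies |(8z + 7)/(5z + 2) − (8/5)| < ε.
(8z + 7)/(5z + 2) − (8/5) = (5(8z + 7) − 8(5z + 2)) / (5(5z + 2)) = 19/(5(5z + 2)).
For z > 0 we have 5z + 2 > 5z, so |(8z + 7)/(5z + 2) − (8/5)| = 19/(5(5z + 2)) < 19/(5·5z) = (19/25)/z.
Thus |(8z + 7)/(5z + 2) − (8/5)| < ε whenever z > (19/25)/ε.
Take N = (19/25)/ε. If z > N then |(8z + 7)/(5z + 2) − (8/5)| < (19/25)/z < ε.

N = (19/25)/ε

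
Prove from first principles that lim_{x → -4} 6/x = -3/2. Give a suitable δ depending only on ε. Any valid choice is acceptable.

Let ε > 0 be given. We seek δ > 0 such that 0 < |x + 4| < δ implies |6/x + 3/2| < ε.
|6/x + 3/2| = 6·|-4 − x|/(4·|x|) = 6|x + 4|/(4|x|).
Restrict δ ≤ 2. Then |x + 4| < 2 gives |x| > 2, so 4|x| > 8.
Then |6/x + 3/2| < 6|x + 4|/8, which is < ε when |x + 4| < (4/3)ε.
Take δ = min(2, (4/3)ε). Then 0 < |x + 4| < δ gives both |x + 4| < 2 and |x + 4| < (4/3)ε, so |6/x + 3/2| < ε.

δ = min(2, (4/3)ε)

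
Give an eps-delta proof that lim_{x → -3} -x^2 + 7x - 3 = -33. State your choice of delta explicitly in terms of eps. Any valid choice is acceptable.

Let eps > 0 be given. We want delta > 0 such that 0 < |x + 3| < delta implies |(-x^2 + 7x - 3) + 33| < eps.
(-x^2 + 7x - 3) + 33 = -x^2 + 7x + 30 = (x + 3)(-x + 10).
So |(-x^2 + 7x - 3) + 33| = |x + 3|·|-x + 10|.
Assume first that |x + 3| < 1, so |x| < 4. Then |-x + 10| ≤ 4 + 10 = 14.
Hence |(-x^2 + 7x - 3) + 33| ≤ 14|x + 3| < eps provided |x + 3| < eps/14.
Choosing delta = min(1, eps/14) ensures both conditions, hence |(-x^2 + 7x - 3) + 33| < eps.

delta = min(1, eps/14)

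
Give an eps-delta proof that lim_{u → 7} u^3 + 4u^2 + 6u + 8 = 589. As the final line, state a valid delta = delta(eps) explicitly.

delta = min(1, eps/235)

Let eps > 0 be given. We want delta > 0 such that 0 < |u − 7| < delta implies |(u^3 + 4u^2 + 6u + 8) − 589| < eps.
(u^3 + 4u^2 + 6u + 8) − 589 = u^3 + 4u^2 + 6u - 581 = (u − 7)(u^2 + 11u + 83).
So |(u^3 + 4u^2 + 6u + 8) − 589| = |u − 7|·|u^2 + 11u + 83|.
Require delta ≤ 1. Then |u − 7| < 1 gives |u| < 8, and by the triangle inequality |u^2 + 11u + 83| ≤ 8^2 + 11·8 + 83 = 235.
Hence |(u^3 + 4u^2 + 6u + 8) − 589| ≤ 235|u − 7| < eps provided |u − 7| < eps/235.
Take delta = min(1, eps/235). Then 0 < |u − 7| < delta gives both |u − 7| < 1 and |u − 7| < eps/235, so |(u^3 + 4u^2 + 6u + 8) − 589| < eps.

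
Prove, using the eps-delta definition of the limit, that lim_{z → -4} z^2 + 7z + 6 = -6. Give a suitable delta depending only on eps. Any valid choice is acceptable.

delta = min(1, eps/8)

Fix eps > 0. We want delta > 0 such that 0 < |z + 4| < delta implies |(z^2 + 7z + 6) + 6| < eps.
(z^2 + 7z + 6) + 6 = z^2 + 7z + 12 = (z + 4)(z + 3).
So |(z^2 + 7z + 6) + 6| = |z + 4|·|z + 3|.
Assume first that |z + 4| < 1, so |z| < 5. Then |z + 3| ≤ 5 + 3 = 8.
Hence |(z^2 + 7z + 6) + 6| ≤ 8|z + 4| < eps provided |z + 4| < eps/8.
Choosing delta = min(1, eps/8) ensures both conditions, hence |(z^2 + 7z + 6) + 6| < eps.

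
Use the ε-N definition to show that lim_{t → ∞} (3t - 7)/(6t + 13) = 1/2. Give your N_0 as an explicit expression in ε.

N_0 = (9/4)/ε

Let ε > 0. We seek N_0 > 0 such that t > N_0 implies |(3t - 7)/(6t + 13) − (1/2)| < ε.
(3t - 7)/(6t + 13) − (1/2) = (6(3t - 7) − 3(6t + 13)) / (6(6t + 13)) = -81/(6(6t + 13)).
For t > 0 we have 6t + 13 > 6t, so |(3t - 7)/(6t + 13) − (1/2)| = 81/(6(6t + 13)) < 81/(6·6t) = (9/4)/t.
Thus |(3t - 7)/(6t + 13) − (1/2)| < ε whenever t > (9/4)/ε.
Take N_0 = (9/4)/ε. If t > N_0 then |(3t - 7)/(6t + 13) − (1/2)| < (9/4)/t < ε.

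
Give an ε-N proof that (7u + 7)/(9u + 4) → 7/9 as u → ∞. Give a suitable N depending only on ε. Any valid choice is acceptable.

N = (35/81)/ε

Let ε > 0 be given. We seek N > 0 such that u > N implies |(7u + 7)/(9u + 4) − (7/9)| < ε.
(7u + 7)/(9u + 4) − (7/9) = (9(7u + 7) − 7(9u + 4)) / (9(9u + 4)) = 35/(9(9u + 4)).
For u > 0 we have 9u + 4 > 9u, so |(7u + 7)/(9u + 4) − (7/9)| = 35/(9(9u + 4)) < 35/(9·9u) = (35/81)/u.
Thus |(7u + 7)/(9u + 4) − (7/9)| < ε whenever u > (35/81)/ε.
Take N = (35/81)/ε. If u > N then |(7u + 7)/(9u + 4) − (7/9)| < (35/81)/u < ε.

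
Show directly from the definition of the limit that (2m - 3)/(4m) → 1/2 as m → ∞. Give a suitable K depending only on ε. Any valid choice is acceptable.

K = (3/4)/ε

Let ε > 0. For m ≥ 1, |(2m - 3)/(4m) − (1/2)| = |-12|/(4(4m)) = 12/(4(4m)).
Since 4m ≥ 4m for m ≥ 1, this is ≤ 12/(4·4m) = (3/4)/m.
So |(2m - 3)/(4m) − (1/2)| < ε whenever m > (3/4)/ε.
Take K = (3/4)/ε. If m > K then |(2m - 3)/(4m) − (1/2)| ≤ (3/4)/m < ε.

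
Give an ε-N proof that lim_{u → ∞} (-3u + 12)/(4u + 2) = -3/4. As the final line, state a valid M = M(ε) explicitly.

M = (27/8)/ε

Fix ε > 0. We seek M > 0 such that u > M implies |(-3u + 12)/(4u + 2) + 3/4| < ε.
(-3u + 12)/(4u + 2) + 3/4 = (4(-3u + 12) − (-3)(4u + 2)) / (4(4u + 2)) = 54/(4(4u + 2)).
For u > 0 we have 4u + 2 > 4u, so |(-3u + 12)/(4u + 2) + 3/4| = 54/(4(4u + 2)) < 54/(4·4u) = (27/8)/u.
Thus |(-3u + 12)/(4u + 2) + 3/4| < ε whenever u > (27/8)/ε.
Take M = (27/8)/ε. If u > M then |(-3u + 12)/(4u + 2) + 3/4| < (27/8)/u < ε.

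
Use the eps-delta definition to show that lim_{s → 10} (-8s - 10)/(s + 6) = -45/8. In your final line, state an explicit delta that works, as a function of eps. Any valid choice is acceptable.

delta = min(8, (64/19)eps)

Let eps > 0 be given. We want delta > 0 with 0 < |s − 10| < delta ⇒ |(-8s - 10)/(s + 6) + 45/8| < eps.
Combining over a common denominator, (-8s - 10)/(s + 6) + 45/8 = [(-8s - 10)·16 − (-90)·(s + 6)] / [16·(s + 6)] = -38(s − 10) / (16(s + 6)).
So |(-8s - 10)/(s + 6) + 45/8| = 38|s − 10| / (16·|s + 6|).
Restrict delta ≤ 8. Then |s − 10| < 8 gives |s + 6| = |(s − 10) + 16| ≥ 16 − 8 = 8.
Hence |(-8s - 10)/(s + 6) + 45/8| < 38|s − 10|/(16·8) = (19/64)|s − 10|, which is < eps once |s − 10| < (64/19)eps.
Take delta = min(8, (64/19)eps). Then 0 < |s − 10| < delta forces both bounds, so |(-8s - 10)/(s + 6) + 45/8| < eps.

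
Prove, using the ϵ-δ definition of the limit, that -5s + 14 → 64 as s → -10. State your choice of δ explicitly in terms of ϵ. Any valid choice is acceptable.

Fix ϵ > 0. We need δ > 0 so that 0 < |s + 10| < δ implies |(-5s + 14) − 64| < ϵ.
Since (-5s + 14) − 64 = -5(s + 10), we have |(-5s + 14) − 64| = 5|s + 10|.
Thus it suffices that |s + 10| < ϵ/5.
Choosing δ = ϵ/5 gives |(-5s + 14) − 64| = 5|s + 10| < ϵ whenever |s + 10| < δ.

δ = ϵ/5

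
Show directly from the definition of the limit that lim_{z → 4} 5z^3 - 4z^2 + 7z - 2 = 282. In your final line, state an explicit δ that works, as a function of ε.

δ = min(1, ε/276)

Let ε > 0. We want δ > 0 such that 0 < |z − 4| < δ implies |(5z^3 - 4z^2 + 7z - 2) − 282| < ε.
(5z^3 - 4z^2 + 7z - 2) − 282 = 5z^3 - 4z^2 + 7z - 284 = (z − 4)(5z^2 + 16z + 71).
So |(5z^3 - 4z^2 + 7z - 2) − 282| = |z − 4|·|5z^2 + 16z + 71|.
Assume first that |z − 4| < 1, so |z| < 5. Then |5z^2 + 16z + 71| ≤ 5·5^2 + 16·5 + 71 = 276.
Hence |(5z^3 - 4z^2 + 7z - 2) − 282| ≤ 276|z − 4| < ε provided |z − 4| < ε/276.
Take δ = min(1, ε/276). Then 0 < |z − 4| < δ gives both |z − 4| < 1 and |z − 4| < ε/276, so |(5z^3 - 4z^2 + 7z - 2) − 282| < ε.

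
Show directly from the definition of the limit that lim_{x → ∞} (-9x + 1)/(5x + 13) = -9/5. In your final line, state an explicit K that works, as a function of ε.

K = (122/25)/ε

Let ε > 0. We seek K > 0 such that x > K implies |(-9x + 1)/(5x + 13) + 9/5| < ε.
(-9x + 1)/(5x + 13) + 9/5 = (5(-9x + 1) − (-9)(5x + 13)) / (5(5x + 13)) = 122/(5(5x + 13)).
For x > 0 we have 5x + 13 > 5x, so |(-9x + 1)/(5x + 13) + 9/5| = 122/(5(5x + 13)) < 122/(5·5x) = (122/25)/x.
Thus |(-9x + 1)/(5x + 13) + 9/5| < ε whenever x > (122/25)/ε.
Take K = (122/25)/ε. If x > K then |(-9x + 1)/(5x + 13) + 9/5| < (122/25)/x < ε.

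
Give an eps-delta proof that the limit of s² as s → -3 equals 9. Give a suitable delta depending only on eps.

delta = min(1, eps/7)

Let eps > 0. We seek delta > 0 with 0 < |s + 3| < delta ⇒ |s² − 9| < eps.
Factor: s² − 9 = (s + 3)(s - 3), so |s² − 9| = |s + 3|·|s - 3|.
Restrict delta ≤ 1. Then |s + 3| < 1 gives |s| < 4, so by the triangle inequality |s - 3| ≤ 4 + 3 = 7.
Hence |s² − 9| ≤ 7|s + 3|, which is < eps once |s + 3| < eps/7.
Take delta = min(1, eps/7). If 0 < |s + 3| < delta then both bounds hold and |s² − 9| ≤ 7|s + 3| < 7·(eps/7) = eps.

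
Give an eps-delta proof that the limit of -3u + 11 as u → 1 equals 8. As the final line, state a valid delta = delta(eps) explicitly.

delta = eps/3

Let eps > 0. We need delta > 0 so that 0 < |u − 1| < delta implies |(-3u + 11) − 8| < eps.
Since (-3u + 11) − 8 = -3(u − 1), we have |(-3u + 11) − 8| = 3|u − 1|.
Thus it suffices that |u − 1| < eps/3.
Take delta = eps/3. If 0 < |u − 1| < delta then |(-3u + 11) − 8| = 3|u − 1| < 3·(eps/3) = eps.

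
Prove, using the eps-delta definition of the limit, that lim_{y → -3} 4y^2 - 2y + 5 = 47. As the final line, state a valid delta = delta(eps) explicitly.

Fix eps > 0. We want delta > 0 such that 0 < |y + 3| < delta implies |(4y^2 - 2y + 5) − 47| < eps.
(4y^2 - 2y + 5) − 47 = 4y^2 - 2y - 42 = (y + 3)(4y - 14).
So |(4y^2 - 2y + 5) − 47| = |y + 3|·|4y - 14|.
Require delta ≤ 2. Then |y + 3| < 2 gives |y| < 5, and by the triangle inequality |4y - 14| ≤ 4·5 + 14 = 34.
Hence |(4y^2 - 2y + 5) − 47| ≤ 34|y + 3| < eps provided |y + 3| < eps/34.
Take delta = min(2, eps/34). Then 0 < |y + 3| < delta gives both |y + 3| < 2 and |y + 3| < eps/34, so |(4y^2 - 2y + 5) − 47| < eps.

delta = min(2, eps/34)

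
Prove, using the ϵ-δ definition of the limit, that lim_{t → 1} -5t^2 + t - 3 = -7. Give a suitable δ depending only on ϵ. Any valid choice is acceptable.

δ = min(1, ϵ/14)

Let ϵ > 0 be given. We want δ > 0 such that 0 < |t − 1| < δ implies |(-5t^2 + t - 3) + 7| < ϵ.
(-5t^2 + t - 3) + 7 = -5t^2 + t + 4 = (t − 1)(-5t - 4).
So |(-5t^2 + t - 3) + 7| = |t − 1|·|-5t - 4|.
Assume first that |t − 1| < 1, so |t| < 2. Then |-5t - 4| ≤ 5·2 + 4 = 14.
Hence |(-5t^2 + t - 3) + 7| ≤ 14|t − 1| < ϵ provided |t − 1| < ϵ/14.
Choosing δ = min(1, ϵ/14) ensures both conditions, hence |(-5t^2 + t - 3) + 7| < ϵ.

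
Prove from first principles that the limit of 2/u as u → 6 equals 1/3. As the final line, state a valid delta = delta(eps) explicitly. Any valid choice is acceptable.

Let eps > 0. We seek delta > 0 such that 0 < |u − 6| < delta implies |2/u − (1/3)| < eps.
|2/u − (1/3)| = 2·|6 − u|/(6·|u|) = 2|u − 6|/(6|u|).
Restrict delta ≤ 3. Then |u − 6| < 3 gives |u| > 3, so 6|u| > 18.
Then |2/u − (1/3)| < 2|u − 6|/18, which is < eps when |u − 6| < 9eps.
Take delta = min(3, 9eps). Then 0 < |u − 6| < delta gives both |u − 6| < 3 and |u − 6| < 9eps, so |2/u − (1/3)| < eps.

delta = min(3, 9eps)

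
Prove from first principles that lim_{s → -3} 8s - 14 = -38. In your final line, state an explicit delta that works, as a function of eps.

delta = eps/8

Fix eps > 0. We need delta > 0 so that 0 < |s + 3| < delta implies |(8s - 14) + 38| < eps.
|(8s - 14) + 38| = |8s + 24| = 8|s + 3|.
Thus it suffices that |s + 3| < eps/8.
Take delta = eps/8. If 0 < |s + 3| < delta then |(8s - 14) + 38| = 8|s + 3| < 8·(eps/8) = eps.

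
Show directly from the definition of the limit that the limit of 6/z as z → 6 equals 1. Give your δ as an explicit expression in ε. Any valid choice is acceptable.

δ = min(3, 3ε)

Suppose ε > 0. We seek δ > 0 such that 0 < |z − 6| < δ implies |6/z − 1| < ε.
|6/z − 1| = 6·|6 − z|/(6·|z|) = 6|z − 6|/(6|z|).
Restrict δ ≤ 3. Then |z − 6| < 3 gives |z| > 3, so 6|z| > 18.
Then |6/z − 1| < 6|z − 6|/18, which is < ε when |z − 6| < 3ε.
Take δ = min(3, 3ε). Then 0 < |z − 6| < δ gives both |z − 6| < 3 and |z − 6| < 3ε, so |6/z − 1| < ε.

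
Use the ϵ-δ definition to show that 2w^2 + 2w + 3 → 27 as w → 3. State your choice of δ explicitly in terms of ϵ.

δ = min(1, ϵ/16)

Suppose ϵ > 0. We want δ > 0 such that 0 < |w − 3| < δ implies |(2w^2 + 2w + 3) − 27| < ϵ.
(2w^2 + 2w + 3) − 27 = 2w^2 + 2w - 24 = (w − 3)(2w + 8).
So |(2w^2 + 2w + 3) − 27| = |w − 3|·|2w + 8|.
Require δ ≤ 1. Then |w − 3| < 1 gives |w| < 4, and by the triangle inequality |2w + 8| ≤ 2·4 + 8 = 16.
Hence |(2w^2 + 2w + 3) − 27| ≤ 16|w − 3| < ϵ provided |w − 3| < ϵ/16.
Take δ = min(1, ϵ/16). Then 0 < |w − 3| < δ gives both |w − 3| < 1 and |w − 3| < ϵ/16, so |(2w^2 + 2w + 3) − 27| < ϵ.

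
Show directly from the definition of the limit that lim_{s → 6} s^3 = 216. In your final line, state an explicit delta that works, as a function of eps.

delta = min(2, eps/148)

Let eps > 0 be given. We seek delta > 0 with 0 < |s − 6| < delta ⇒ |s^3 − 216| < eps.
Factor: s^3 − 216 = (s − 6)(s^2 + 6s + 36), so |s^3 − 216| = |s − 6|·|s^2 + 6s + 36|.
Restrict delta ≤ 2. Then |s − 6| < 2 gives |s| < 8, so by the triangle inequality |s^2 + 6s + 36| ≤ 8^2 + 6·8 + 36 = 148.
Hence |s^3 − 216| ≤ 148|s − 6|, which is < eps once |s − 6| < eps/148.
Take delta = min(2, eps/148). If 0 < |s − 6| < delta then both bounds hold and |s^3 − 216| ≤ 148|s − 6| < 148·(eps/148) = eps.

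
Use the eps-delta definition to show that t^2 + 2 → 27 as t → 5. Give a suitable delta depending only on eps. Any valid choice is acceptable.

Fix eps > 0. We want delta > 0 such that 0 < |t − 5| < delta implies |(t^2 + 2) − 27| < eps.
(t^2 + 2) − 27 = t^2 - 25 = (t − 5)(t + 5).
So |(t^2 + 2) − 27| = |t − 5|·|t + 5|.
Assume first that |t − 5| < 1, so |t| < 6. Then |t + 5| ≤ 6 + 5 = 11.
Hence |(t^2 + 2) − 27| ≤ 11|t − 5| < eps provided |t − 5| < eps/11.
Choosing delta = min(1, eps/11) ensures both conditions, hence |(t^2 + 2) − 27| < eps.

delta = min(1, eps/11)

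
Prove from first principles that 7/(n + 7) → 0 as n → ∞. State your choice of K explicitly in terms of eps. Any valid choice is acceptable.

K = 7/eps

Let eps > 0 be given. For n ≥ 1, |7/(n + 7) − 0| = 7/(n + 7) ≤ 7/n.
We need 7/n < eps, i.e. n > 7/eps.
Take K = 7/eps. If n > K then |7/(n + 7)| ≤ 7/n < eps.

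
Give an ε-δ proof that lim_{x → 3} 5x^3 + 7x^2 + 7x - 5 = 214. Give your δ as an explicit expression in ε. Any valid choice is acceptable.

δ = min(1, ε/241)

Let ε > 0 be given. We want δ > 0 such that 0 < |x − 3| < δ implies |(5x^3 + 7x^2 + 7x - 5) − 214| < ε.
(5x^3 + 7x^2 + 7x - 5) − 214 = 5x^3 + 7x^2 + 7x - 219 = (x − 3)(5x^2 + 22x + 73).
So |(5x^3 + 7x^2 + 7x - 5) − 214| = |x − 3|·|5x^2 + 22x + 73|.
Require δ ≤ 1. Then |x − 3| < 1 gives |x| < 4, and by the triangle inequality |5x^2 + 22x + 73| ≤ 5·4^2 + 22·4 + 73 = 241.
Hence |(5x^3 + 7x^2 + 7x - 5) − 214| ≤ 241|x − 3| < ε provided |x − 3| < ε/241.
Choosing δ = min(1, ε/241) ensures both conditions, hence |(5x^3 + 7x^2 + 7x - 5) − 214| < ε.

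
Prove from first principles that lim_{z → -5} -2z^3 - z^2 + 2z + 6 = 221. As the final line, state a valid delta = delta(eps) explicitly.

delta = min(2, eps/204)

Fix eps > 0. We want delta > 0 such that 0 < |z + 5| < delta implies |(-2z^3 - z^2 + 2z + 6) − 221| < eps.
(-2z^3 - z^2 + 2z + 6) − 221 = -2z^3 - z^2 + 2z - 215 = (z + 5)(-2z^2 + 9z - 43).
So |(-2z^3 - z^2 + 2z + 6) − 221| = |z + 5|·|-2z^2 + 9z - 43|.
Assume first that |z + 5| < 2, so |z| < 7. Then |-2z^2 + 9z - 43| ≤ 2·7^2 + 9·7 + 43 = 204.
Hence |(-2z^3 - z^2 + 2z + 6) − 221| ≤ 204|z + 5| < eps provided |z + 5| < eps/204.
Choosing delta = min(2, eps/204) ensures both conditions, hence |(-2z^3 - z^2 + 2z + 6) − 221| < eps.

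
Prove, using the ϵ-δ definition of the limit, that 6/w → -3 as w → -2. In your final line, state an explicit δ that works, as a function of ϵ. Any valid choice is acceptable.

Let ϵ > 0 be given. We seek δ > 0 such that 0 < |w + 2| < δ implies |6/w + 3| < ϵ.
|6/w + 3| = 6·|-2 − w|/(2·|w|) = 6|w + 2|/(2|w|).
Require δ ≤ 1 so that |w| > 2 − 1 = 1, hence 2|w| > 2.
Then |6/w + 3| < 6|w + 2|/2, which is < ϵ when |w + 2| < (1/3)ϵ.
Take δ = min(1, (1/3)ϵ). Then 0 < |w + 2| < δ gives both |w + 2| < 1 and |w + 2| < (1/3)ϵ, so |6/w + 3| < ϵ.

δ = min(1, (1/3)ϵ)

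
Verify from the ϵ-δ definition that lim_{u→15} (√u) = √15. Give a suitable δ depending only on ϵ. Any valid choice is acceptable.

δ = min(15, √15·ϵ)

Let ϵ > 0 be given. We want δ > 0 such that 0 < |u − 15| < δ implies |√u − √15| < ϵ.
Rationalise: √u − √15 = (u − 15)/(√u + √15), so |√u − √15| = |u − 15|/(√u + √15).
Restrict δ ≤ 15 so that |u − 15| < 15 forces u > 0, and then √u + √15 > √15.
Hence |√u − √15| < |u − 15|/√15, which is < ϵ once |u − 15| < √15·ϵ.
Take δ = min(15, √15·ϵ). If 0 < |u − 15| < δ then u > 0 and |√u − √15| < |u − 15|/√15 < ϵ.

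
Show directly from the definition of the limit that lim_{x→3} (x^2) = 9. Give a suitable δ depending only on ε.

Fix ε > 0. We seek δ > 0 with 0 < |x − 3| < δ ⇒ |x^2 − 9| < ε.
Factor: x^2 − 9 = (x − 3)(x + 3), so |x^2 − 9| = |x − 3|·|x + 3|.
Impose δ ≤ 1 so that |x| < 4; then |x + 3| ≤ 7.
Hence |x^2 − 9| ≤ 7|x − 3|, which is < ε once |x − 3| < ε/7.
Take δ = min(1, ε/7). If 0 < |x − 3| < δ then both bounds hold and |x^2 − 9| ≤ 7|x − 3| < 7·(ε/7) = ε.

δ = min(1, ε/7)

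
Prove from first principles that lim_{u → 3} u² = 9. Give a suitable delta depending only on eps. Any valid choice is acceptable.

delta = min(1, eps/7)

Suppose eps > 0. We seek delta > 0 with 0 < |u − 3| < delta ⇒ |u² − 9| < eps.
Factor: u² − 9 = (u − 3)(u + 3), so |u² − 9| = |u − 3|·|u + 3|.
Impose delta ≤ 1 so that |u| < 4; then |u + 3| ≤ 7.
Hence |u² − 9| ≤ 7|u − 3|, which is < eps once |u − 3| < eps/7.
Take delta = min(1, eps/7). If 0 < |u − 3| < delta then both bounds hold and |u² − 9| ≤ 7|u − 3| < 7·(eps/7) = eps.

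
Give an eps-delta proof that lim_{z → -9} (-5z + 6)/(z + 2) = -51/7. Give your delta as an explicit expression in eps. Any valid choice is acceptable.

Fix eps > 0. We want delta > 0 with 0 < |z + 9| < delta ⇒ |(-5z + 6)/(z + 2) + 51/7| < eps.
Combining over a common denominator, (-5z + 6)/(z + 2) + 51/7 = [(-5z + 6)·(-7) − 51·(z + 2)] / [(-7)·(z + 2)] = -16(z + 9) / ((-7)(z + 2)).
So |(-5z + 6)/(z + 2) + 51/7| = 16|z + 9| / (7·|z + 2|).
Require delta ≤ 7/2, so |z + 2| ≥ |-7| − |z + 9| > 7 − 7/2 = 7/2.
Hence |(-5z + 6)/(z + 2) + 51/7| < 16|z + 9|/(7·(7/2)) = (32/49)|z + 9|, which is < eps once |z + 9| < (49/32)eps.
Take delta = min(7/2, (49/32)eps). Then 0 < |z + 9| < delta forces both bounds, so |(-5z + 6)/(z + 2) + 51/7| < eps.

delta = min(7/2, (49/32)eps)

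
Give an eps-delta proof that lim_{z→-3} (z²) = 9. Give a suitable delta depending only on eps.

Fix eps > 0. We seek delta > 0 with 0 < |z + 3| < delta ⇒ |z² − 9| < eps.
Factor: z² − 9 = (z + 3)(z - 3), so |z² − 9| = |z + 3|·|z - 3|.
Restrict delta ≤ 1. Then |z + 3| < 1 gives |z| < 4, so by the triangle inequality |z - 3| ≤ 4 + 3 = 7.
Hence |z² − 9| ≤ 7|z + 3|, which is < eps once |z + 3| < eps/7.
Take delta = min(1, eps/7). If 0 < |z + 3| < delta then both bounds hold and |z² − 9| ≤ 7|z + 3| < 7·(eps/7) = eps.

delta = min(1, eps/7)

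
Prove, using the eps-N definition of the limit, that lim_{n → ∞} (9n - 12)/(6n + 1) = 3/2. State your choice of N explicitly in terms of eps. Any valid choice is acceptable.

Let eps > 0 be given. For n ≥ 1, |(9n - 12)/(6n + 1) − (3/2)| = |-81|/(6(6n + 1)) = 81/(6(6n + 1)).
Since 6n + 1 ≥ 6n for n ≥ 1, this is ≤ 81/(6·6n) = (9/4)/n.
So |(9n - 12)/(6n + 1) − (3/2)| < eps whenever n > (9/4)/eps.
Take N = (9/4)/eps. If n > N then |(9n - 12)/(6n + 1) − (3/2)| ≤ (9/4)/n < eps.

N = (9/4)/eps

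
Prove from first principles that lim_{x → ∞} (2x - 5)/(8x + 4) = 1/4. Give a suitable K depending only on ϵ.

K = (3/4)/ϵ

Suppose ϵ > 0. We seek K > 0 such that x > K implies |(2x - 5)/(8x + 4) − (1/4)| < ϵ.
(2x - 5)/(8x + 4) − (1/4) = (8(2x - 5) − 2(8x + 4)) / (8(8x + 4)) = -48/(8(8x + 4)).
For x > 0 we have 8x + 4 > 8x, so |(2x - 5)/(8x + 4) − (1/4)| = 48/(8(8x + 4)) < 48/(8·8x) = (3/4)/x.
Thus |(2x - 5)/(8x + 4) − (1/4)| < ϵ whenever x > (3/4)/ϵ.
Take K = (3/4)/ϵ. If x > K then |(2x - 5)/(8x + 4) − (1/4)| < (3/4)/x < ϵ.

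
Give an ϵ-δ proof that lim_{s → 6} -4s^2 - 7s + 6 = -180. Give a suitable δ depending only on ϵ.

δ = min(1, ϵ/59)

Let ϵ > 0 be given. We want δ > 0 such that 0 < |s − 6| < δ implies |(-4s^2 - 7s + 6) + 180| < ϵ.
(-4s^2 - 7s + 6) + 180 = -4s^2 - 7s + 186 = (s − 6)(-4s - 31).
So |(-4s^2 - 7s + 6) + 180| = |s − 6|·|-4s - 31|.
Assume first that |s − 6| < 1, so |s| < 7. Then |-4s - 31| ≤ 4·7 + 31 = 59.
Hence |(-4s^2 - 7s + 6) + 180| ≤ 59|s − 6| < ϵ provided |s − 6| < ϵ/59.
Take δ = min(1, ϵ/59). Then 0 < |s − 6| < δ gives both |s − 6| < 1 and |s − 6| < ϵ/59, so |(-4s^2 - 7s + 6) + 180| < ϵ.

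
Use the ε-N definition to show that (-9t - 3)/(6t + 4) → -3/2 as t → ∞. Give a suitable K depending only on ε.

K = (1/2)/ε

Let ε > 0 be given. We seek K > 0 such that t > K implies |(-9t - 3)/(6t + 4) + 3/2| < ε.
(-9t - 3)/(6t + 4) + 3/2 = (6(-9t - 3) − (-9)(6t + 4)) / (6(6t + 4)) = 18/(6(6t + 4)).
For t > 0 we have 6t + 4 > 6t, so |(-9t - 3)/(6t + 4) + 3/2| = 18/(6(6t + 4)) < 18/(6·6t) = (1/2)/t.
Thus |(-9t - 3)/(6t + 4) + 3/2| < ε whenever t > (1/2)/ε.
Take K = (1/2)/ε. If t > K then |(-9t - 3)/(6t + 4) + 3/2| < (1/2)/t < ε.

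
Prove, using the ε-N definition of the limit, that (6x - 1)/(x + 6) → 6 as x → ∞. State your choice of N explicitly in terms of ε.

N = 37/ε

Let ε > 0 be given. We seek N > 0 such that x > N implies |(6x - 1)/(x + 6) − 6| < ε.
(6x - 1)/(x + 6) − 6 = ((6x - 1) − 6(x + 6)) / ((x + 6)) = -37/((x + 6)).
For x > 0 we have x + 6 > x, so |(6x - 1)/(x + 6) − 6| = 37/((x + 6)) < 37/(x) = 37/x.
Thus |(6x - 1)/(x + 6) − 6| < ε whenever x > 37/ε.
Take N = 37/ε. If x > N then |(6x - 1)/(x + 6) − 6| < 37/x < ε.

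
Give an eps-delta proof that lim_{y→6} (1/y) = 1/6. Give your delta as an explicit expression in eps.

Suppose eps > 0. We seek delta > 0 such that 0 < |y − 6| < delta implies |1/y − (1/6)| < eps.
|1/y − (1/6)| = |6 − y|/(6·|y|) = |y − 6|/(6|y|).
Require delta ≤ 3 so that |y| > 6 − 3 = 3, hence 6|y| > 18.
Then |1/y − (1/6)| < |y − 6|/18, which is < eps when |y − 6| < 18eps.
Take delta = min(3, 18eps). Then 0 < |y − 6| < delta gives both |y − 6| < 3 and |y − 6| < 18eps, so |1/y − (1/6)| < eps.

delta = min(3, 18eps)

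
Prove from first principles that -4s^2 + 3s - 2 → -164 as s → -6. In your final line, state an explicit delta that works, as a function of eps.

delta = min(1, eps/55)

Let eps > 0 be given. We want delta > 0 such that 0 < |s + 6| < delta implies |(-4s^2 + 3s - 2) + 164| < eps.
(-4s^2 + 3s - 2) + 164 = -4s^2 + 3s + 162 = (s + 6)(-4s + 27).
So |(-4s^2 + 3s - 2) + 164| = |s + 6|·|-4s + 27|.
Assume first that |s + 6| < 1, so |s| < 7. Then |-4s + 27| ≤ 4·7 + 27 = 55.
Hence |(-4s^2 + 3s - 2) + 164| ≤ 55|s + 6| < eps provided |s + 6| < eps/55.
Take delta = min(1, eps/55). Then 0 < |s + 6| < delta gives both |s + 6| < 1 and |s + 6| < eps/55, so |(-4s^2 + 3s - 2) + 164| < eps.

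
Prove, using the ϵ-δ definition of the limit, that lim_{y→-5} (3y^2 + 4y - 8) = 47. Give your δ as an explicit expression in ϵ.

Suppose ϵ > 0. We want δ > 0 such that 0 < |y + 5| < δ implies |(3y^2 + 4y - 8) − 47| < ϵ.
(3y^2 + 4y - 8) − 47 = 3y^2 + 4y - 55 = (y + 5)(3y - 11).
So |(3y^2 + 4y - 8) − 47| = |y + 5|·|3y - 11|.
Require δ ≤ 1. Then |y + 5| < 1 gives |y| < 6, and by the triangle inequality |3y - 11| ≤ 3·6 + 11 = 29.
Hence |(3y^2 + 4y - 8) − 47| ≤ 29|y + 5| < ϵ provided |y + 5| < ϵ/29.
Choosing δ = min(1, ϵ/29) ensures both conditions, hence |(3y^2 + 4y - 8) − 47| < ϵ.

δ = min(1, ϵ/29)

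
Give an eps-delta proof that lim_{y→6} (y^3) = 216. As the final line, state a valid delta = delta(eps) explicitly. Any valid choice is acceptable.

delta = min(2, eps/148)

Fix eps > 0. We seek delta > 0 with 0 < |y − 6| < delta ⇒ |y^3 − 216| < eps.
Factor: y^3 − 216 = (y − 6)(y^2 + 6y + 36), so |y^3 − 216| = |y − 6|·|y^2 + 6y + 36|.
Impose delta ≤ 2 so that |y| < 8; then |y^2 + 6y + 36| ≤ 148.
Hence |y^3 − 216| ≤ 148|y − 6|, which is < eps once |y − 6| < eps/148.
Take delta = min(2, eps/148). If 0 < |y − 6| < delta then both bounds hold and |y^3 − 216| ≤ 148|y − 6| < 148·(eps/148) = eps.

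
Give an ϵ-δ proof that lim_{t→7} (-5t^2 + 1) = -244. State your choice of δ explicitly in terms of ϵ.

δ = min(1, ϵ/75)

Fix ϵ > 0. We want δ > 0 such that 0 < |t − 7| < δ implies |(-5t^2 + 1) + 244| < ϵ.
(-5t^2 + 1) + 244 = -5t^2 + 245 = (t − 7)(-5t - 35).
So |(-5t^2 + 1) + 244| = |t − 7|·|-5t - 35|.
Assume first that |t − 7| < 1, so |t| < 8. Then |-5t - 35| ≤ 5·8 + 35 = 75.
Hence |(-5t^2 + 1) + 244| ≤ 75|t − 7| < ϵ provided |t − 7| < ϵ/75.
Choosing δ = min(1, ϵ/75) ensures both conditions, hence |(-5t^2 + 1) + 244| < ϵ.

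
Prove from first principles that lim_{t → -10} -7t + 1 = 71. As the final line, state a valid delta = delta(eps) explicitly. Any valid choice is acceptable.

Suppose eps > 0. We need delta > 0 so that 0 < |t + 10| < delta implies |(-7t + 1) − 71| < eps.
Since (-7t + 1) − 71 = -7(t + 10), we have |(-7t + 1) − 71| = 7|t + 10|.
So 7|t + 10| < eps exactly when |t + 10| < eps/7.
Choosing delta = eps/7 gives |(-7t + 1) − 71| = 7|t + 10| < eps whenever |t + 10| < delta.

delta = eps/7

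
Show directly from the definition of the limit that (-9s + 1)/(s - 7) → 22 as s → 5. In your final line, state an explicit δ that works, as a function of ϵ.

δ = min(1, (1/31)ϵ)

Fix ϵ > 0. We want δ > 0 with 0 < |s − 5| < δ ⇒ |(-9s + 1)/(s - 7) − 22| < ϵ.
Combining over a common denominator, (-9s + 1)/(s - 7) − 22 = [(-9s + 1)·(-2) − (-44)·(s - 7)] / [(-2)·(s - 7)] = 62(s − 5) / ((-2)(s - 7)).
So |(-9s + 1)/(s - 7) − 22| = 62|s − 5| / (2·|s − 7|).
Restrict δ ≤ 1. Then |s − 5| < 1 gives |s − 7| = |(s − 5) + (-2)| ≥ 2 − 1 = 1.
Hence |(-9s + 1)/(s - 7) − 22| < 62|s − 5|/(2·1) = 31|s − 5|, which is < ϵ once |s − 5| < (1/31)ϵ.
Take δ = min(1, (1/31)ϵ). Then 0 < |s − 5| < δ forces both bounds, so |(-9s + 1)/(s - 7) − 22| < ϵ.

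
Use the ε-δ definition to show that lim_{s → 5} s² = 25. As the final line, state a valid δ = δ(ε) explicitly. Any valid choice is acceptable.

δ = min(2, ε/12)

Let ε > 0 be given. We seek δ > 0 with 0 < |s − 5| < δ ⇒ |s² − 25| < ε.
Factor: s² − 25 = (s − 5)(s + 5), so |s² − 25| = |s − 5|·|s + 5|.
Impose δ ≤ 2 so that |s| < 7; then |s + 5| ≤ 12.
Hence |s² − 25| ≤ 12|s − 5|, which is < ε once |s − 5| < ε/12.
Take δ = min(2, ε/12). If 0 < |s − 5| < δ then both bounds hold and |s² − 25| ≤ 12|s − 5| < 12·(ε/12) = ε.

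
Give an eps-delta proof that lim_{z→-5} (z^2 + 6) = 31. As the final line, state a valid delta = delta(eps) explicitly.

Fix eps > 0. We want delta > 0 such that 0 < |z + 5| < delta implies |(z^2 + 6) − 31| < eps.
(z^2 + 6) − 31 = z^2 - 25 = (z + 5)(z - 5).
So |(z^2 + 6) − 31| = |z + 5|·|z - 5|.
Require delta ≤ 1. Then |z + 5| < 1 gives |z| < 6, and by the triangle inequality |z - 5| ≤ 6 + 5 = 11.
Hence |(z^2 + 6) − 31| ≤ 11|z + 5| < eps provided |z + 5| < eps/11.
Take delta = min(1, eps/11). Then 0 < |z + 5| < delta gives both |z + 5| < 1 and |z + 5| < eps/11, so |(z^2 + 6) − 31| < eps.

delta = min(1, eps/11)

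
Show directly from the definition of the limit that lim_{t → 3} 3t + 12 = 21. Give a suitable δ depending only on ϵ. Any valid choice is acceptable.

δ = ϵ/3

Suppose ϵ > 0. We need δ > 0 so that 0 < |t − 3| < δ implies |(3t + 12) − 21| < ϵ.
|(3t + 12) − 21| = |3t - 9| = 3|t − 3|.
So 3|t − 3| < ϵ exactly when |t − 3| < ϵ/3.
Choosing δ = ϵ/3 gives |(3t + 12) − 21| = 3|t − 3| < ϵ whenever |t − 3| < δ.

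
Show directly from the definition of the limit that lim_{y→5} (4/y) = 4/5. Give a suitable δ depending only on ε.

Let ε > 0 be given. We seek δ > 0 such that 0 < |y − 5| < δ implies |4/y − (4/5)| < ε.
|4/y − (4/5)| = 4·|5 − y|/(5·|y|) = 4|y − 5|/(5|y|).
Require δ ≤ 5/2 so that |y| > 5 − 5/2 = 5/2, hence 5|y| > 25/2.
Then |4/y − (4/5)| < 4|y − 5|/(25/2), which is < ε when |y − 5| < (25/8)ε.
Take δ = min(5/2, (25/8)ε). Then 0 < |y − 5| < δ gives both |y − 5| < 5/2 and |y − 5| < (25/8)ε, so |4/y − (4/5)| < ε.

δ = min(5/2, (25/8)ε)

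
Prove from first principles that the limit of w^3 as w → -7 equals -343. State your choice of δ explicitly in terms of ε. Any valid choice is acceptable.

Let ε > 0. We seek δ > 0 with 0 < |w + 7| < δ ⇒ |w^3 + 343| < ε.
Factor: w^3 + 343 = (w + 7)(w^2 - 7w + 49), so |w^3 + 343| = |w + 7|·|w^2 - 7w + 49|.
Restrict δ ≤ 1. Then |w + 7| < 1 gives |w| < 8, so by the triangle inequality |w^2 - 7w + 49| ≤ 8^2 + 7·8 + 49 = 169.
Hence |w^3 + 343| ≤ 169|w + 7|, which is < ε once |w + 7| < ε/169.
Take δ = min(1, ε/169). If 0 < |w + 7| < δ then both bounds hold and |w^3 + 343| ≤ 169|w + 7| < 169·(ε/169) = ε.

δ = min(1, ε/169)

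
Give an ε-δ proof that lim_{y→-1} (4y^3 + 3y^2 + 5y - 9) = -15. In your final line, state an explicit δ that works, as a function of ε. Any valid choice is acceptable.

Fix ε > 0. We want δ > 0 such that 0 < |y + 1| < δ implies |(4y^3 + 3y^2 + 5y - 9) + 15| < ε.
(4y^3 + 3y^2 + 5y - 9) + 15 = 4y^3 + 3y^2 + 5y + 6 = (y + 1)(4y^2 - y + 6).
So |(4y^3 + 3y^2 + 5y - 9) + 15| = |y + 1|·|4y^2 - y + 6|.
Assume first that |y + 1| < 2, so |y| < 3. Then |4y^2 - y + 6| ≤ 4·3^2 + 3 + 6 = 45.
Hence |(4y^3 + 3y^2 + 5y - 9) + 15| ≤ 45|y + 1| < ε provided |y + 1| < ε/45.
Choosing δ = min(2, ε/45) ensures both conditions, hence |(4y^3 + 3y^2 + 5y - 9) + 15| < ε.

δ = min(2, ε/45)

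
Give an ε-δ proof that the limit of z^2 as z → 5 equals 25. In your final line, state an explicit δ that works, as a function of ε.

Suppose ε > 0. We seek δ > 0 with 0 < |z − 5| < δ ⇒ |z^2 − 25| < ε.
Factor: z^2 − 25 = (z − 5)(z + 5), so |z^2 − 25| = |z − 5|·|z + 5|.
Impose δ ≤ 2 so that |z| < 7; then |z + 5| ≤ 12.
Hence |z^2 − 25| ≤ 12|z − 5|, which is < ε once |z − 5| < ε/12.
Take δ = min(2, ε/12). If 0 < |z − 5| < δ then both bounds hold and |z^2 − 25| ≤ 12|z − 5| < 12·(ε/12) = ε.

δ = min(2, ε/12)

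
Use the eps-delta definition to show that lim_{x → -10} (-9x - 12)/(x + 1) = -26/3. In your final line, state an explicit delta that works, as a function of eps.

Suppose eps > 0. We want delta > 0 with 0 < |x + 10| < delta ⇒ |(-9x - 12)/(x + 1) + 26/3| < eps.
Combining over a common denominator, (-9x - 12)/(x + 1) + 26/3 = [(-9x - 12)·(-9) − 78·(x + 1)] / [(-9)·(x + 1)] = 3(x + 10) / ((-9)(x + 1)).
So |(-9x - 12)/(x + 1) + 26/3| = 3|x + 10| / (9·|x + 1|).
Require delta ≤ 9/2, so |x + 1| ≥ |-9| − |x + 10| > 9 − 9/2 = 9/2.
Hence |(-9x - 12)/(x + 1) + 26/3| < 3|x + 10|/(9·(9/2)) = (2/27)|x + 10|, which is < eps once |x + 10| < (27/2)eps.
Take delta = min(9/2, (27/2)eps). Then 0 < |x + 10| < delta forces both bounds, so |(-9x - 12)/(x + 1) + 26/3| < eps.

delta = min(9/2, (27/2)eps)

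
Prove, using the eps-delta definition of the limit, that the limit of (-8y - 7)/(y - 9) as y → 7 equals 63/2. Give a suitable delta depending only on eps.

Let eps > 0. We want delta > 0 with 0 < |y − 7| < delta ⇒ |(-8y - 7)/(y - 9) − (63/2)| < eps.
Combining over a common denominator, (-8y - 7)/(y - 9) − (63/2) = [(-8y - 7)·(-2) − (-63)·(y - 9)] / [(-2)·(y - 9)] = 79(y − 7) / ((-2)(y - 9)).
So |(-8y - 7)/(y - 9) − (63/2)| = 79|y − 7| / (2·|y − 9|).
Require delta ≤ 1, so |y − 9| ≥ |-2| − |y − 7| > 2 − 1 = 1.
Hence |(-8y - 7)/(y - 9) − (63/2)| < 79|y − 7|/(2·1) = (79/2)|y − 7|, which is < eps once |y − 7| < (2/79)eps.
Take delta = min(1, (2/79)eps). Then 0 < |y − 7| < delta forces both bounds, so |(-8y - 7)/(y - 9) − (63/2)| < eps.

delta = min(1, (2/79)eps)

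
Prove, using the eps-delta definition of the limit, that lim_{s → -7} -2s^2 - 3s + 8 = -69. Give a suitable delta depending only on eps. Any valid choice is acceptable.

delta = min(2, eps/29)

Let eps > 0. We want delta > 0 such that 0 < |s + 7| < delta implies |(-2s^2 - 3s + 8) + 69| < eps.
(-2s^2 - 3s + 8) + 69 = -2s^2 - 3s + 77 = (s + 7)(-2s + 11).
So |(-2s^2 - 3s + 8) + 69| = |s + 7|·|-2s + 11|.
Assume first that |s + 7| < 2, so |s| < 9. Then |-2s + 11| ≤ 2·9 + 11 = 29.
Hence |(-2s^2 - 3s + 8) + 69| ≤ 29|s + 7| < eps provided |s + 7| < eps/29.
Choosing delta = min(2, eps/29) ensures both conditions, hence |(-2s^2 - 3s + 8) + 69| < eps.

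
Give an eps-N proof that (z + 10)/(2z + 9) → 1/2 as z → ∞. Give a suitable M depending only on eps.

Let eps > 0 be given. We seek M > 0 such that z > M implies |(z + 10)/(2z + 9) − (1/2)| < eps.
(z + 10)/(2z + 9) − (1/2) = (2(z + 10) − (2z + 9)) / (2(2z + 9)) = 11/(2(2z + 9)).
For z > 0 we have 2z + 9 > 2z, so |(z + 10)/(2z + 9) − (1/2)| = 11/(2(2z + 9)) < 11/(2·2z) = (11/4)/z.
Thus |(z + 10)/(2z + 9) − (1/2)| < eps whenever z > (11/4)/eps.
Take M = (11/4)/eps. If z > M then |(z + 10)/(2z + 9) − (1/2)| < (11/4)/z < eps.

M = (11/4)/eps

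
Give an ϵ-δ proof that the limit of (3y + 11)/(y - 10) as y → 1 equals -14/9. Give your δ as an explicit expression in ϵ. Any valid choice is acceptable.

δ = min(9/2, (81/82)ϵ)

Suppose ϵ > 0. We want δ > 0 with 0 < |y − 1| < δ ⇒ |(3y + 11)/(y - 10) + 14/9| < ϵ.
Combining over a common denominator, (3y + 11)/(y - 10) + 14/9 = [(3y + 11)·(-9) − 14·(y - 10)] / [(-9)·(y - 10)] = -41(y − 1) / ((-9)(y - 10)).
So |(3y + 11)/(y - 10) + 14/9| = 41|y − 1| / (9·|y − 10|).
Restrict δ ≤ 9/2. Then |y − 1| < 9/2 gives |y − 10| = |(y − 1) + (-9)| ≥ 9 − 9/2 = 9/2.
Hence |(3y + 11)/(y - 10) + 14/9| < 41|y − 1|/(9·(9/2)) = (82/81)|y − 1|, which is < ϵ once |y − 1| < (81/82)ϵ.
Take δ = min(9/2, (81/82)ϵ). Then 0 < |y − 1| < δ forces both bounds, so |(3y + 11)/(y - 10) + 14/9| < ϵ.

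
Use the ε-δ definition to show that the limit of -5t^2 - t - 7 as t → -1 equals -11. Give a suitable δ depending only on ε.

Let ε > 0 be given. We want δ > 0 such that 0 < |t + 1| < δ implies |(-5t^2 - t - 7) + 11| < ε.
(-5t^2 - t - 7) + 11 = -5t^2 - t + 4 = (t + 1)(-5t + 4).
So |(-5t^2 - t - 7) + 11| = |t + 1|·|-5t + 4|.
Assume first that |t + 1| < 1, so |t| < 2. Then |-5t + 4| ≤ 5·2 + 4 = 14.
Hence |(-5t^2 - t - 7) + 11| ≤ 14|t + 1| < ε provided |t + 1| < ε/14.
Choosing δ = min(1, ε/14) ensures both conditions, hence |(-5t^2 - t - 7) + 11| < ε.

δ = min(1, ε/14)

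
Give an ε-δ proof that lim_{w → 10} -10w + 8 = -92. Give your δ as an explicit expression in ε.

δ = ε/10

Let ε > 0 be given. We need δ > 0 so that 0 < |w − 10| < δ implies |(-10w + 8) + 92| < ε.
Since (-10w + 8) + 92 = -10(w − 10), we have |(-10w + 8) + 92| = 10|w − 10|.
Thus it suffices that |w − 10| < ε/10.
Choosing δ = ε/10 gives |(-10w + 8) + 92| = 10|w − 10| < ε whenever |w − 10| < δ.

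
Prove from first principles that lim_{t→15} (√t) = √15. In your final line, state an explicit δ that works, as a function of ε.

Suppose ε > 0. We want δ > 0 such that 0 < |t − 15| < δ implies |√t − √15| < ε.
Multiplying by the conjugate, |√t − √15| = |t − 15|/(√t + √15).
Restrict δ ≤ 15 so that |t − 15| < 15 forces t > 0, and then √t + √15 > √15.
Hence |√t − √15| < |t − 15|/√15, which is < ε once |t − 15| < √15·ε.
Take δ = min(15, √15·ε). If 0 < |t − 15| < δ then t > 0 and |√t − √15| < |t − 15|/√15 < ε.

δ = min(15, √15·ε)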